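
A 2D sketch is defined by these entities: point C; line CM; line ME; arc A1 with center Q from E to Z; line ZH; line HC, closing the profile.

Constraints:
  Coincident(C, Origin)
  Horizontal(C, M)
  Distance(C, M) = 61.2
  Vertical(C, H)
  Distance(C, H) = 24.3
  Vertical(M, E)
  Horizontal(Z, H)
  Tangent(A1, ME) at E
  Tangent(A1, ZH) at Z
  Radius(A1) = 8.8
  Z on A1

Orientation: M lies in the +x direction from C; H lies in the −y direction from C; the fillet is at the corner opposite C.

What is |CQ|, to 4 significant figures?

54.64

C is at the origin; C and M share the same y with |CM| = 61.2 and M on the +x side, so M = (61.20, 0.000). C and H share the same x with |CH| = 24.3 and H on the −y side, so H = (0.000, -24.30). The virtual corner opposite C is at (61.20, -24.30). Since A1 is tangent to ME there, QE ⟂ ME and since A1 is tangent to ZH there, QZ ⟂ ZH, with radius 8.8, so the center Q sits 8.8 in from both sides at Q = (52.40, -15.50). Then |CQ| = |Q − C| = 54.64.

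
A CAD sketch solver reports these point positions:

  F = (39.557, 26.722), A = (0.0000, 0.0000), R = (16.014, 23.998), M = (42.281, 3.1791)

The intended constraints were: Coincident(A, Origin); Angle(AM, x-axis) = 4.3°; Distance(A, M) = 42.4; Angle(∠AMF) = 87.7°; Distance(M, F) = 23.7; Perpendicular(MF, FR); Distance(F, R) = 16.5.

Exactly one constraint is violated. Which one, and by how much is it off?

Distance(F, R) = 16.5 — off by 7.20.

A = (0.00, 0.00) ✓; AM at 4.300° ✓; |AM| = 42.40 ✓; ∠AMF = 87.70° ✓; |MF| = 23.70 ✓; ∠(MF, FR) = 90.00° ✓; |FR| = 23.70 ✗.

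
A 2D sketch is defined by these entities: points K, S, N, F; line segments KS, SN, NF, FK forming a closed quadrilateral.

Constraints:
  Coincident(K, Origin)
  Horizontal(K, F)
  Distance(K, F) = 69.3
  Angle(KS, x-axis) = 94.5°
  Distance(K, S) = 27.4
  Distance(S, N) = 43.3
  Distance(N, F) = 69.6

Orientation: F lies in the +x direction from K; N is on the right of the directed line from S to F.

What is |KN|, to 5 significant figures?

15.902

K is at the origin; KF is horizontal with |KF| = 69.3 and F in +x, so F = (69.3, 0). KS runs at 94.5° with |KS| = 27.4, so S = (-2.1498, 27.316). N is determined by |SN| = 43.3 and |NF| = 69.6 together: it lies at the intersection of circle(S, 43.3) and circle(F, 69.6). With |SF| = 76.493, the foot of the radical line on SF is 18.838 from S and the perpendicular offset is √(43.3² − 18.838²) = 38.987. Taking the right-of-SF solution: N = (1.5237, -15.828).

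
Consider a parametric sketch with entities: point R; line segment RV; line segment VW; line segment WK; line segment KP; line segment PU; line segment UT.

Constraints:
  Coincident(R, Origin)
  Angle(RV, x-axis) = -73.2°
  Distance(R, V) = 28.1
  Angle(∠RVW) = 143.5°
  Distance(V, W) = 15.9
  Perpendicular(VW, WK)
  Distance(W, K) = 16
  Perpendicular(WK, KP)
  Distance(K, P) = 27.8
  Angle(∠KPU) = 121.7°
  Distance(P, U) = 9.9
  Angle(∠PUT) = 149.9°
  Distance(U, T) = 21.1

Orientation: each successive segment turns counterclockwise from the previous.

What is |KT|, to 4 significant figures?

44.72

∠KPU = 121.7° gives PU at -158.4° from the x-axis; with |PU| = 9.9, U = (-1.062, -10.60). ∠PUT = 149.9° gives UT at -128.3° from the x-axis; with |UT| = 21.1, T = (-14.14, -27.16). Then |KT| = |T − K| = 44.72.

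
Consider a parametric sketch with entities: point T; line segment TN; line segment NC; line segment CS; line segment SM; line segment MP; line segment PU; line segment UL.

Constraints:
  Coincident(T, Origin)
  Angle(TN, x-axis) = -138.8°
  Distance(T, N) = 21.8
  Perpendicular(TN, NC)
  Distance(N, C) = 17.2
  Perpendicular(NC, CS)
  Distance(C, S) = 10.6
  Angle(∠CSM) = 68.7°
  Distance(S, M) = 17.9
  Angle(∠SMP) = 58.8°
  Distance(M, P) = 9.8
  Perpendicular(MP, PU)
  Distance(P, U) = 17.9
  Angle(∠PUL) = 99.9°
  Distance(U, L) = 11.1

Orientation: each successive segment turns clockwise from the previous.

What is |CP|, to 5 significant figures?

9.0963

T is at the origin; TN runs at -138.8° with length 21.8, so N = (-16.403, -14.359). TN ⟂ NC, so NC runs at 131.20°; with |NC| = 17.2, C = (-27.732, -1.4179). NC is perpendicular to CS, so CS runs at 41.200°; with |CS| = 10.6, S = (-19.757, 5.5642). ∠CSM = 68.7° gives SM at -70.100° from the x-axis; with |SM| = 17.9, M = (-13.664, -11.267). ∠SMP = 58.8° gives MP at 168.70° from the x-axis; with |MP| = 9.8, P = (-23.274, -9.3467). Then |CP| = |P − C| = 9.0963.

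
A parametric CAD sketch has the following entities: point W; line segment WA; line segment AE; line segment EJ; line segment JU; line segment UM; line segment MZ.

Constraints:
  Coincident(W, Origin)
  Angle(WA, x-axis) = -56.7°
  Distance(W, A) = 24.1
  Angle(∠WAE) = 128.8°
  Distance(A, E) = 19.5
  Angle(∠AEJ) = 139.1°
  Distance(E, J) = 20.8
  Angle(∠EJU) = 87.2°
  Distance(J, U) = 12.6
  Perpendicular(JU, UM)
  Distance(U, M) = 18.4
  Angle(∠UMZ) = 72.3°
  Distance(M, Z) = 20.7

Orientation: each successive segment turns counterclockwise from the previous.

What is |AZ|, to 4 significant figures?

31.39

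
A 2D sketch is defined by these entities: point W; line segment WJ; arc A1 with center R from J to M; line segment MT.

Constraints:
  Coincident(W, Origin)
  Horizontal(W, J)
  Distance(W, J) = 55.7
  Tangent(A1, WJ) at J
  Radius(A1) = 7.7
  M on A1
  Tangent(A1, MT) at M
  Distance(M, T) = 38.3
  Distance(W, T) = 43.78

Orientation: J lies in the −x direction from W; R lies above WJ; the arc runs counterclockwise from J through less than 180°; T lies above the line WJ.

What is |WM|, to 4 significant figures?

49.54

Checks: ∠(RJ, JW) = 90.00° ✓; |RM| = 7.700 ✓; ∠(RM, MT) = 90.00° ✓; |MT| = 38.30 ✓; |WT| = 43.78 ✓.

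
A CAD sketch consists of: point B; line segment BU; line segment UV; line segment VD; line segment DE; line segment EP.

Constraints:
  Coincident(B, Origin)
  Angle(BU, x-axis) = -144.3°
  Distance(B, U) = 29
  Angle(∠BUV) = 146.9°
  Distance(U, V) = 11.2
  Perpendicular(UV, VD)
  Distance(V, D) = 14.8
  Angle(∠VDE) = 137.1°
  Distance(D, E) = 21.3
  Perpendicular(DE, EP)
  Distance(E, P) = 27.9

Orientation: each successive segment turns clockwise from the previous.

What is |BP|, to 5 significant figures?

4.4608

∠VDE = 137.1° gives DE at 49.700° from the x-axis; with |DE| = 21.3, E = (-21.634, 13.599). DE ⟂ EP, so EP runs at -40.300°; with |EP| = 27.9, P = (-0.35520, -4.4466). Then |BP| = |P − B| = 4.4608.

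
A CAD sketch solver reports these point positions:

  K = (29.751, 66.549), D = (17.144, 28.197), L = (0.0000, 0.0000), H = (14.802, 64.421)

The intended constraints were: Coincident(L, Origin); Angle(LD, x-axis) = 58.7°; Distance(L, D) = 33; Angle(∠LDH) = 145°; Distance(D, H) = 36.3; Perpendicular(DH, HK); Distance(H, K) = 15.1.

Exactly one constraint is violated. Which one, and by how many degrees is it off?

Perpendicular(DH, HK) — off by 4.40°.

L = (0.00, 0.00) ✓; LD at 58.70° ✓; |LD| = 33.00 ✓; ∠LDH = 145.0° ✓; |DH| = 36.30 ✓; ∠(DH, HK) = 85.60° ✗; |HK| = 15.10 ✓.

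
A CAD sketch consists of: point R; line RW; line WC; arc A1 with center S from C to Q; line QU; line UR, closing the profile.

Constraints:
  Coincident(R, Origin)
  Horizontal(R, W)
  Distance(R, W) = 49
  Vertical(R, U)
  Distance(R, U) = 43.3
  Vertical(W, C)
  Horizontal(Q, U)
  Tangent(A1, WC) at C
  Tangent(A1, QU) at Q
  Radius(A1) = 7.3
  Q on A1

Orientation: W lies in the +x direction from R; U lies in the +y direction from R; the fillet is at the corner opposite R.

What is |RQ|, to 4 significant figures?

60.11

R is at the origin; RW is horizontal with |RW| = 49.0 and W on the +x side, so W = (49.00, 0.000). R and U share the same x with |RU| = 43.3 and U on the +y side, so U = (0.000, 43.30). The virtual corner opposite R is at (49.00, 43.30). The tangent condition forces SC to be normal to WC and tangency of A1 to QU means the radius SQ is perpendicular to QU, with radius 7.3, so the center S sits 7.3 in from both sides at S = (41.70, 36.00). That places the tangent points at C = (49.00, 36.00) on WC and Q = (41.70, 43.30) on QU. Then |RQ| = |Q − R| = 60.11.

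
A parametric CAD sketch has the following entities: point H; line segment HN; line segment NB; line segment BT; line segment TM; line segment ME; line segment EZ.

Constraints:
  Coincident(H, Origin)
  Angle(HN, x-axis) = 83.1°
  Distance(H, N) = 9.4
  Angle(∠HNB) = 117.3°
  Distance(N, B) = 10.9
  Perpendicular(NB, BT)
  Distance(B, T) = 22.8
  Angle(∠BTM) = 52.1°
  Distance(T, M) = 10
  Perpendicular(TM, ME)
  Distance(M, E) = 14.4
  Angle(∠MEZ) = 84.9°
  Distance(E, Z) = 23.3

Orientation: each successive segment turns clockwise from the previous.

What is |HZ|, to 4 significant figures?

35.60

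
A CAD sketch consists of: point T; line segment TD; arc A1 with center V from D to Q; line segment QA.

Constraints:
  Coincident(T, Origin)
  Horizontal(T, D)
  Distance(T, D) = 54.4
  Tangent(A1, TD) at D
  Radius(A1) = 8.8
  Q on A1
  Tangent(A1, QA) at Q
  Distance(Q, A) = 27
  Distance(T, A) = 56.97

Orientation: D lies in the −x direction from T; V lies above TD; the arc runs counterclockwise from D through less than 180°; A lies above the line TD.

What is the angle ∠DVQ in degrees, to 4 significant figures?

87.85°

T is at the origin; TD is horizontal with |TD| = 54.4 and D on the −x side, so D = (-54.40, 0.000). Since A1 is tangent to TD there, VD ⟂ TD, so V = D + (0, 8.8) = (-54.40, 8.800). Since VQ ⟂ QA (tangency), |VA| = √(8.8² + 27.0²) = 28.40 regardless of where Q sits on A1. So A lies on both circle(T, 56.97) and circle(V, 28.40); the above-TD intersection is A = (-44.60, 35.45). Q is the foot of the tangent from A: Q = (-45.61, 8.471).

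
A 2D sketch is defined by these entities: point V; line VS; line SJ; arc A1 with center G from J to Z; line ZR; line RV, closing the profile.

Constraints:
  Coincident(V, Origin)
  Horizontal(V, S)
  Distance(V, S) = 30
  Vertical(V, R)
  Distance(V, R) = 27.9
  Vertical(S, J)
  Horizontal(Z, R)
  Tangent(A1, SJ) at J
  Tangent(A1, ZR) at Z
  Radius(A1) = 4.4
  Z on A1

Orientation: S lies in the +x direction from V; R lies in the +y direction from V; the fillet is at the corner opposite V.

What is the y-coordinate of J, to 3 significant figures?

23.5

The virtual corner opposite V is at (30.0, 27.9). The tangent condition forces GJ to be normal to SJ and tangency of A1 to ZR means the radius GZ is perpendicular to ZR, with radius 4.4, so the center G sits 4.4 in from both sides at G = (25.6, 23.5). That places the tangent points at J = (30.0, 23.5) on SJ and Z = (25.6, 27.9) on ZR. So J.y = 23.5.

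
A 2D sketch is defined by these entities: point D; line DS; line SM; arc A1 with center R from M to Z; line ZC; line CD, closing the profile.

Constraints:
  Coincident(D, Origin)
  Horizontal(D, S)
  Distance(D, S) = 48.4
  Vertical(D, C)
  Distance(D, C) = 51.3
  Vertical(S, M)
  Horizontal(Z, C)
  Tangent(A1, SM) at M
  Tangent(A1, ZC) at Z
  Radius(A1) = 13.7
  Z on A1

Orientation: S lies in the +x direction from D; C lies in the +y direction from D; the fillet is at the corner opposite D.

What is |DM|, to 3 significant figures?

61.3

D is at the origin; DS is horizontal with |DS| = 48.4 and S on the +x side, so S = (48.4, 0.00). D and C share the same x with |DC| = 51.3 and C on the +y side, so C = (0.00, 51.3). The virtual corner opposite D is at (48.4, 51.3). The tangent condition forces RM to be normal to SM and the tangent condition forces RZ to be normal to ZC, with radius 13.7, so the center R sits 13.7 in from both sides at R = (34.7, 37.6). That places the tangent points at M = (48.4, 37.6) on SM and Z = (34.7, 51.3) on ZC. Then |DM| = |M − D| = 61.3.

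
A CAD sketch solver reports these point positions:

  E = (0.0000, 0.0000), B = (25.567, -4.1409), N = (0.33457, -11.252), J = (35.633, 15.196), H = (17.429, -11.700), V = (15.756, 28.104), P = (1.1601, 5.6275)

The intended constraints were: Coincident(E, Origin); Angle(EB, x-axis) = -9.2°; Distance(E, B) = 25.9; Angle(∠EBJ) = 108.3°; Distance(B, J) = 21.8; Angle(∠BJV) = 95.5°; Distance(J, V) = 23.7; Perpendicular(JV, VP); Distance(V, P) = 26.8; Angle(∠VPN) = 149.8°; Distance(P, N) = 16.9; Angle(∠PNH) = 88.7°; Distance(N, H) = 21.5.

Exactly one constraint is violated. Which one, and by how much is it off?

Distance(N, H) = 21.5 — off by 4.40.

E = (0.00, 0.00) ✓; EB at -9.200° ✓; |EB| = 25.90 ✓; ∠EBJ = 108.3° ✓; |BJ| = 21.80 ✓; ∠BJV = 95.50° ✓; |JV| = 23.70 ✓; ∠(JV, VP) = 90.00° ✓; |VP| = 26.80 ✓; ∠VPN = 149.8° ✓; |PN| = 16.90 ✓; ∠PNH = 88.70° ✓; |NH| = 17.10 ✗.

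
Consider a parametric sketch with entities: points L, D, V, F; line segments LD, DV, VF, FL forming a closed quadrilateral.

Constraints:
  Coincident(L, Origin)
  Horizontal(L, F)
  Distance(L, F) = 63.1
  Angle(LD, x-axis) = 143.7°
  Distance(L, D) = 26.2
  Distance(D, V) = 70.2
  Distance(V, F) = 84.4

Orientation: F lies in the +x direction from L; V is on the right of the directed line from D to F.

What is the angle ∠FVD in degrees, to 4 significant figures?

66.53°

Checks: |DV| = 70.20 ✓; |VF| = 84.40 ✓.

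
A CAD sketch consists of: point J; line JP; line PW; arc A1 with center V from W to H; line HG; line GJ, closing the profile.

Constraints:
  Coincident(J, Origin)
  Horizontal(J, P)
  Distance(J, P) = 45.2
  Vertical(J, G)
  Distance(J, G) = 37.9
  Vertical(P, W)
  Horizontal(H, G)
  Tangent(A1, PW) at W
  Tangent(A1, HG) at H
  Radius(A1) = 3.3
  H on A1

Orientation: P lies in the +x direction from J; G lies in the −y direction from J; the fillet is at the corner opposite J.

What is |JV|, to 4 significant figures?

54.34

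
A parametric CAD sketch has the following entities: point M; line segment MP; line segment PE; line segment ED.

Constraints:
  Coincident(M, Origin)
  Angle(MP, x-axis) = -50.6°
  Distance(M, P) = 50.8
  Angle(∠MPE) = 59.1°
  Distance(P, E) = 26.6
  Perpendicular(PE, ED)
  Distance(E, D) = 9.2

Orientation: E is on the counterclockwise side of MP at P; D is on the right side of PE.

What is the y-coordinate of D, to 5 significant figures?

-17.313

M is at the origin; MP runs at -50.6° with length 50.8, so P = 50.8·(cos -50.6°, sin -50.6°) = (32.244, -39.255). ∠MPE = 59.1°, so PE runs at -50.6° + (180° − 59.1°) = 70.300° from the x-axis; with |PE| = 26.6, E = P + 26.6·(cos 70.300°, sin 70.300°) = (41.211, -14.212). The perpendicularity gives ED at right angles to PE; with |ED| = 9.2 on the right of PE, D = E + 9.2·(0.94147, -0.33710) = (49.873, -17.313). So D.y = -17.313.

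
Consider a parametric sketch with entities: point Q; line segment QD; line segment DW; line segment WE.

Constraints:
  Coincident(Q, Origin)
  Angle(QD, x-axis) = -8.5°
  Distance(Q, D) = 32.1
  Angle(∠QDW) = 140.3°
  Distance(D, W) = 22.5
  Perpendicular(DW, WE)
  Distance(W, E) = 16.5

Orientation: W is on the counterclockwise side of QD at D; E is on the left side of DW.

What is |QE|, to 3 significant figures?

47.4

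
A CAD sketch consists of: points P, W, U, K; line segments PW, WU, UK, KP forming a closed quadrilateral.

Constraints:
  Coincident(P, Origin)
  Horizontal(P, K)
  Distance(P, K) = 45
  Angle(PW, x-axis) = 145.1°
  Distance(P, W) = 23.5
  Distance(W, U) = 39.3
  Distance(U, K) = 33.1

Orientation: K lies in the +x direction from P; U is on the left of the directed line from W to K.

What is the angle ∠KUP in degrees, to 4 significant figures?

93.66°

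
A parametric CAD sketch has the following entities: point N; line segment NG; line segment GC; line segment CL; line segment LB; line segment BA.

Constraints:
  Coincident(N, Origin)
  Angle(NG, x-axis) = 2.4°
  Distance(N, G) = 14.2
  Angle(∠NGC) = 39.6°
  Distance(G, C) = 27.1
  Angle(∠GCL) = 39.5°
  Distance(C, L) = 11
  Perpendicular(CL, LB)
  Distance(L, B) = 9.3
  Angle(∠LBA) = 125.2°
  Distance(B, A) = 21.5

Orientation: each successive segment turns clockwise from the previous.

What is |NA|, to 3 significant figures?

30.9

N is at the origin; NG runs at 2.4° with length 14.2, so G = (14.2, 0.595). ∠NGC = 39.6° gives GC at -138° from the x-axis; with |GC| = 27.1, C = (-5.95, -17.5). ∠GCL = 39.5° gives CL at 81.5° from the x-axis; with |CL| = 11.0, L = (-4.33, -6.66). CL is perpendicular to LB, so LB runs at -8.50°; with |LB| = 9.3, B = (4.87, -8.03). ∠LBA = 125.2° gives BA at -63.3° from the x-axis; with |BA| = 21.5, A = (14.5, -27.2). Then |NA| = |A − N| = 30.9.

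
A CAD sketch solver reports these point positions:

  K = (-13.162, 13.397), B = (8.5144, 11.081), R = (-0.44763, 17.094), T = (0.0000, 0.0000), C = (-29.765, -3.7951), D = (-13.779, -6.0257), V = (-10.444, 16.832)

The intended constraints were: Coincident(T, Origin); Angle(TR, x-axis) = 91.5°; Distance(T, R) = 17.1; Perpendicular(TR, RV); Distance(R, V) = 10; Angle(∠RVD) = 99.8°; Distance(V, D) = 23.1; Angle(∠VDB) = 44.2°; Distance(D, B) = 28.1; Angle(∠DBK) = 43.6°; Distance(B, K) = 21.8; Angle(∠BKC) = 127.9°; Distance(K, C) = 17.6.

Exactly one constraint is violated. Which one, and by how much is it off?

Distance(K, C) = 17.6 — off by 6.30.

T = (0.00, 0.00) ✓; TR at 91.50° ✓; |TR| = 17.10 ✓; ∠(TR, RV) = 90.00° ✓; |RV| = 10.00 ✓; ∠RVD = 99.80° ✓; |VD| = 23.10 ✓; ∠VDB = 44.20° ✓; |DB| = 28.10 ✓; ∠DBK = 43.60° ✓; |BK| = 21.80 ✓; ∠BKC = 127.9° ✓; |KC| = 23.90 ✗.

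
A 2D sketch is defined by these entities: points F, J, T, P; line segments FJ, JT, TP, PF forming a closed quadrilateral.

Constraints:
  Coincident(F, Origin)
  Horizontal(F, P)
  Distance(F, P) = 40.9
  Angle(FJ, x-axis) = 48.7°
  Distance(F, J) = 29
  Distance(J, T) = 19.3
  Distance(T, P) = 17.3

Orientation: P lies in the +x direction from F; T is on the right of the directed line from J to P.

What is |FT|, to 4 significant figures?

24.07

Checks: |JT| = 19.30 ✓; |TP| = 17.30 ✓.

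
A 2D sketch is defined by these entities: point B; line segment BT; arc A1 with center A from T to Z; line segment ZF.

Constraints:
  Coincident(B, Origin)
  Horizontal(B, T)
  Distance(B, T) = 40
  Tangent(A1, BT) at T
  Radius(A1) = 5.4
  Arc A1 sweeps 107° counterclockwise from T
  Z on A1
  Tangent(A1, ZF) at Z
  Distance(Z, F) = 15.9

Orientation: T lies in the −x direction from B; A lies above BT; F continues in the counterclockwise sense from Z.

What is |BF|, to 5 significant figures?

45.290

B is at the origin; BT is horizontal with |BT| = 40.0 and T on the −x side, so T = (-40.000, 0.0000). Since A1 is tangent to BT there, AT ⟂ BT, so A = T + (0, 5.4) = (-40.000, 5.4000). On A1, T sits at bearing -90° from A; a 107° counterclockwise sweep puts Z at bearing 17°, so Z = A + 5.4·(cos 17°, sin 17°) = (-34.836, 6.9788). Tangency of A1 to ZF means the radius AZ is perpendicular to ZF, so ZF runs along (−sin 17°, cos 17°); with |ZF| = 15.9, F = (-39.485, 22.184). Then |BF| = |F − B| = 45.290.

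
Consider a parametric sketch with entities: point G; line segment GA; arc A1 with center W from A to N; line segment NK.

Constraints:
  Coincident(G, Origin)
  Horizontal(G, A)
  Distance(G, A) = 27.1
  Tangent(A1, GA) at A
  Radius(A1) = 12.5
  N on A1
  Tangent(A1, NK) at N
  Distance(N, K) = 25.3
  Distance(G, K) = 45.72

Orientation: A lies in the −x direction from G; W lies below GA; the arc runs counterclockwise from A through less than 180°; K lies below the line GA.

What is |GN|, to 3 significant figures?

42.1

G is at the origin; G and A share the same y with |GA| = 27.1 and A on the −x side, so A = (-27.1, 0.00). Tangency of A1 to GA means the radius WA is perpendicular to GA, so W = A + (0, -12.5) = (-27.1, -12.5). Since WN ⟂ NK (tangency), |WK| = √(12.5² + 25.3²) = 28.2 regardless of where N sits on A1. So K lies on both circle(G, 45.72) and circle(W, 28.2); the below-GA intersection is K = (-21.8, -40.2). N is the foot of the tangent from K: N = (-37.1, -20.1).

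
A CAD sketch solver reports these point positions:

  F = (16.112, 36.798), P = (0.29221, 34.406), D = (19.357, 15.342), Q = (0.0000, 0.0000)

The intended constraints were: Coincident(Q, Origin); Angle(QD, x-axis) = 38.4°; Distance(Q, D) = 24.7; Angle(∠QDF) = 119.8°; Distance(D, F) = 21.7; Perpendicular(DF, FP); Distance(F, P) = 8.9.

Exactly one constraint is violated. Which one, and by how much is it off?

Distance(F, P) = 8.9 — off by 7.10.

Q = (0.00, 0.00) ✓; QD at 38.40° ✓; |QD| = 24.70 ✓; ∠QDF = 119.8° ✓; |DF| = 21.70 ✓; ∠(DF, FP) = 90.00° ✓; |FP| = 16.00 ✗.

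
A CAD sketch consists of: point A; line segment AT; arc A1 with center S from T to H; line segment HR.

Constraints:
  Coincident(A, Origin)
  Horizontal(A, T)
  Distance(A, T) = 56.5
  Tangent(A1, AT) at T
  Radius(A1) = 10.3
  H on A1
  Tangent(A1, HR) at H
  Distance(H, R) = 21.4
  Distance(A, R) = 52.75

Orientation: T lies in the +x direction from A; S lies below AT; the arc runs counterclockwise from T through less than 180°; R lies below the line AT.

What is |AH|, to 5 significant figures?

47.142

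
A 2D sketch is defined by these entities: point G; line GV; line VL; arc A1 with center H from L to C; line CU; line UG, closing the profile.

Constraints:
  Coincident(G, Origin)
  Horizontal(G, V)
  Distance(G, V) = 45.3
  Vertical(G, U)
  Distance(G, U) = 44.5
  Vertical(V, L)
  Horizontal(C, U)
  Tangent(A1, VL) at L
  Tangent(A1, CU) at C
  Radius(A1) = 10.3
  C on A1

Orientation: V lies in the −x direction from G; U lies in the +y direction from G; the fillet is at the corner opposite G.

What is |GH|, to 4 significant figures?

48.94

G is at the origin; GV is horizontal with |GV| = 45.3 and V on the −x side, so V = (-45.30, 0.000). GU is vertical with |GU| = 44.5 and U on the +y side, so U = (0.000, 44.50). The virtual corner opposite G is at (-45.30, 44.50). Tangency of A1 to VL means the radius HL is perpendicular to VL and A1 meets CU tangentially, so HC is at right angles to CU, with radius 10.3, so the center H sits 10.3 in from both sides at H = (-35.00, 34.20). Then |GH| = |H − G| = 48.94.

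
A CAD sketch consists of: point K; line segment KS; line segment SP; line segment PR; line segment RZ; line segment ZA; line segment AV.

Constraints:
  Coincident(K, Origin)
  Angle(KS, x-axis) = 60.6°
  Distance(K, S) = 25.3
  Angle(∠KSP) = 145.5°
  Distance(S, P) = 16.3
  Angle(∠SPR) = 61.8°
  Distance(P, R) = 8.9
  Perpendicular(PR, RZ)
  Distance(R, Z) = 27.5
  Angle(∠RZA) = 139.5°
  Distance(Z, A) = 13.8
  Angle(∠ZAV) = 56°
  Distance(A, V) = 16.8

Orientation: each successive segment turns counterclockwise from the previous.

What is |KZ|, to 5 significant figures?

21.340

K is at the origin; KS runs at 60.6° with length 25.3, so S = (12.420, 22.042). ∠KSP = 145.5° gives SP at 95.100° from the x-axis; with |SP| = 16.3, P = (10.971, 38.277). ∠SPR = 61.8° gives PR at -146.70° from the x-axis; with |PR| = 8.9, R = (3.5322, 33.391). PR ⟂ RZ, so RZ runs at -56.700°; with |RZ| = 27.5, Z = (18.630, 10.406). Then |KZ| = |Z − K| = 21.340.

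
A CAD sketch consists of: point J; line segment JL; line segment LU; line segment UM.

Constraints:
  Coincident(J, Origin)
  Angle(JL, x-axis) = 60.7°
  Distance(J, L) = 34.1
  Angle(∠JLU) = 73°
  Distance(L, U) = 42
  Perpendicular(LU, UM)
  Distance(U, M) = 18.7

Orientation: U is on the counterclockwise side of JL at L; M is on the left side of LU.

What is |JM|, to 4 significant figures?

34.92

J is at the origin; JL runs at 60.7° with length 34.1, so L = 34.1·(cos 60.7°, sin 60.7°) = (16.69, 29.74). ∠JLU = 73.0°, so LU runs at 60.7° + (180° − 73.0°) = 167.7° from the x-axis; with |LU| = 42.0, U = L + 42.0·(cos 167.7°, sin 167.7°) = (-24.35, 38.68). The perpendicularity gives UM at right angles to LU; with |UM| = 18.7 on the left of LU, M = U + 18.7·(-0.2130, -0.9770) = (-28.33, 20.41). Then |JM| = |M − J| = 34.92.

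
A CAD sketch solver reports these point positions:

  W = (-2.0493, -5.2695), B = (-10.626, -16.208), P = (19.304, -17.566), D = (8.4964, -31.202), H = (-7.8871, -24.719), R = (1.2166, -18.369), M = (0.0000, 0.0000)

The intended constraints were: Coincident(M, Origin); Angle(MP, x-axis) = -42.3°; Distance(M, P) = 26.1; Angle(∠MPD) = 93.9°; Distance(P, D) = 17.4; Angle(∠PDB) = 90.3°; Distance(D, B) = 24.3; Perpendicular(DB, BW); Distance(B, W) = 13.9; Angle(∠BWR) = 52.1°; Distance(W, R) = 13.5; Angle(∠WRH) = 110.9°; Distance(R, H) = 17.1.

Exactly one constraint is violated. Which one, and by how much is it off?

Distance(R, H) = 17.1 — off by 6.00.

M = (0.00, 0.00) ✓; MP at -42.30° ✓; |MP| = 26.10 ✓; ∠MPD = 93.90° ✓; |PD| = 17.40 ✓; ∠PDB = 90.30° ✓; |DB| = 24.30 ✓; ∠(DB, BW) = 90.00° ✓; |BW| = 13.90 ✓; ∠BWR = 52.10° ✓; |WR| = 13.50 ✓; ∠WRH = 110.9° ✓; |RH| = 11.10 ✗.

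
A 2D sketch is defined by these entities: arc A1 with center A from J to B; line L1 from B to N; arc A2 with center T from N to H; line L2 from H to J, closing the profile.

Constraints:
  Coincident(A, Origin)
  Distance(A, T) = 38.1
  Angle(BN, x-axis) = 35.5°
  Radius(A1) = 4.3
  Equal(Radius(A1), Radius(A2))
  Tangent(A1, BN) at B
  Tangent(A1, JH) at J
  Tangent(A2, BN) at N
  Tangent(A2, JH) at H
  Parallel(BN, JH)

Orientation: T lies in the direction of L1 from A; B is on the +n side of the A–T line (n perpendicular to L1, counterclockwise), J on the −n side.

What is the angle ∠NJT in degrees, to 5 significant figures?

6.2805°

The slot axis is L1's direction at 35.5°, so u = (cos 35.5°, sin 35.5°) = (0.81412, 0.58070) and n = (−sin 35.5°, cos 35.5°) = (-0.58070, 0.81412). A is at the origin and T lies 38.1 along u from A, so T = 38.1·u = (31.018, 22.125). Tangency of A1 to both parallel lines with radius 4.3 puts B and J at A ± 4.3·n: B = (-2.4970, 3.5007), J = (2.4970, -3.5007). Equal radii place N and H the same way about T: N = T + 4.3·n = (28.521, 25.625), H = T − 4.3·n = (33.515, 18.624). Then cos ∠NJT = JN·JT / (|JN||JT|), giving 6.2805°.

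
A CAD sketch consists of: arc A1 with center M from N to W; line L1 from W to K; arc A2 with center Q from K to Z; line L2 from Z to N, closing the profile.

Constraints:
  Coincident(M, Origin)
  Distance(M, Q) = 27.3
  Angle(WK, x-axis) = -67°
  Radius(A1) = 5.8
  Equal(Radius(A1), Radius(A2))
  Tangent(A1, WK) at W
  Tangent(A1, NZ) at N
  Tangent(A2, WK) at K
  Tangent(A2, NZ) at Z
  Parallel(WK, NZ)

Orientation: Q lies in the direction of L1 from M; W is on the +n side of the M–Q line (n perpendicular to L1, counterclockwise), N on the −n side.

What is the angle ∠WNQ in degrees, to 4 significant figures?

78.01°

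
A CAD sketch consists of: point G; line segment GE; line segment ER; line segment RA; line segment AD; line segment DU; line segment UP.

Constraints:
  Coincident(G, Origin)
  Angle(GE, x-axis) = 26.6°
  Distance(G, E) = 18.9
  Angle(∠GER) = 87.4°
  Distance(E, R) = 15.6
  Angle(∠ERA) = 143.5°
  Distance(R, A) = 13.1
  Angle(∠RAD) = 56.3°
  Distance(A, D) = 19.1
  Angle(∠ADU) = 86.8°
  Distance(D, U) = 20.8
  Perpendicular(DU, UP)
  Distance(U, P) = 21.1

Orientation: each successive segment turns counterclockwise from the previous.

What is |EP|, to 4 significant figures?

25.30

G is at the origin; GE runs at 26.6° with length 18.9, so E = (16.90, 8.463). ∠GER = 87.4° gives ER at 119.2° from the x-axis; with |ER| = 15.6, R = (9.289, 22.08). ∠ERA = 143.5° gives RA at 155.7° from the x-axis; with |RA| = 13.1, A = (-2.650, 27.47). ∠RAD = 56.3° gives AD at -80.60° from the x-axis; with |AD| = 19.1, D = (0.4690, 8.628). ∠ADU = 86.8° gives DU at 12.60° from the x-axis; with |DU| = 20.8, U = (20.77, 13.16). The perpendicularity gives UP at right angles to DU, so UP runs at 102.6°; with |UP| = 21.1, P = (16.17, 33.76). Then |EP| = |P − E| = 25.30.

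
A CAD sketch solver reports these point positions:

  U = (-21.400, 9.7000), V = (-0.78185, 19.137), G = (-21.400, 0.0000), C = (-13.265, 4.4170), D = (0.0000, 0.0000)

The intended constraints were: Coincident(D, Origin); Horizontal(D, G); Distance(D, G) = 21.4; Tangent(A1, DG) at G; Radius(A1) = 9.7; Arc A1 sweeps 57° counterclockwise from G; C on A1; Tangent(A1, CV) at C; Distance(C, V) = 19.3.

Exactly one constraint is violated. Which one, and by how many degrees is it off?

Tangent(A1, CV) at C — off by 7.30°.

D = (0.00, 0.00) ✓; D.y = 0.00, G.y = 0.00 ✓; |DG| = 21.40 ✓; ∠(UG, GD) = 90.00° ✓; |UG| = 9.700 ✓; bearing(U→C) − bearing(U→G) = 57.00° ✓; |UC| = 9.700 ✓; ∠(UC, CV) = 97.30° ✗; |CV| = 19.30 ✓.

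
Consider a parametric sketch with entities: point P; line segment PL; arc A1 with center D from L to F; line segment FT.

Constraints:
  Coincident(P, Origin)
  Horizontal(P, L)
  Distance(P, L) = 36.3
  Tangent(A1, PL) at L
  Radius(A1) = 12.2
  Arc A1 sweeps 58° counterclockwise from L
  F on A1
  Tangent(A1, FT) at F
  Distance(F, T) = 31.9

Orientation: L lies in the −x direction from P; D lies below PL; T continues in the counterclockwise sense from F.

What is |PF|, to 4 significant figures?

47.00

Tangency of A1 to PL means the radius DL is perpendicular to PL, so D = L + (0, -12.2) = (-36.30, -12.20). On A1, L sits at bearing 90° from D; a 58° counterclockwise sweep puts F at bearing 148°, so F = D + 12.2·(cos 148°, sin 148°) = (-46.65, -5.735). Then |PF| = |F − P| = 47.00.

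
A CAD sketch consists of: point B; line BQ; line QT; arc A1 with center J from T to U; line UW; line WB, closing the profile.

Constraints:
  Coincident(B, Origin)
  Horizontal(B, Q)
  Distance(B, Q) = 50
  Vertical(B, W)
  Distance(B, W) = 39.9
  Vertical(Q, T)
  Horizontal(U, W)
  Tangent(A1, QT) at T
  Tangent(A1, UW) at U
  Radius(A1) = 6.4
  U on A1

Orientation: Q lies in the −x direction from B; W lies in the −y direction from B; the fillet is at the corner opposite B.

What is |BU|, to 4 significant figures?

59.10

The virtual corner opposite B is at (-50.00, -39.90). Tangency of A1 to QT means the radius JT is perpendicular to QT and A1 meets UW tangentially, so JU is at right angles to UW, with radius 6.4, so the center J sits 6.4 in from both sides at J = (-43.60, -33.50). That places the tangent points at T = (-50.00, -33.50) on QT and U = (-43.60, -39.90) on UW. Then |BU| = |U − B| = 59.10.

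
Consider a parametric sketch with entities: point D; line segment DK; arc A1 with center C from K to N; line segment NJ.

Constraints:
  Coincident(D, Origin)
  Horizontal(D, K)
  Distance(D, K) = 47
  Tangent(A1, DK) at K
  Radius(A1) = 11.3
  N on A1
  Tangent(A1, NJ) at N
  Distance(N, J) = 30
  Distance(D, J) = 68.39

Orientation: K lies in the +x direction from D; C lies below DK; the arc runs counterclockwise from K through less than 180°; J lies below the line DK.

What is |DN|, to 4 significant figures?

41.25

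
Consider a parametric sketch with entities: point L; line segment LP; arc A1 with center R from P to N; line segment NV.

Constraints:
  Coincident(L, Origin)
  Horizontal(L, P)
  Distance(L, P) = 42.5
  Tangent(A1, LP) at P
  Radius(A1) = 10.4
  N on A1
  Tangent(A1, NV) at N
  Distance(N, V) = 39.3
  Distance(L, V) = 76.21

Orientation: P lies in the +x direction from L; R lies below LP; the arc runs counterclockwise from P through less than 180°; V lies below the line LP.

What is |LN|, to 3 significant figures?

38.5

Checks: |RN| = 10.40 ✓; ∠(RN, NV) = 90.00° ✓; |NV| = 39.30 ✓; |LV| = 76.21 ✓.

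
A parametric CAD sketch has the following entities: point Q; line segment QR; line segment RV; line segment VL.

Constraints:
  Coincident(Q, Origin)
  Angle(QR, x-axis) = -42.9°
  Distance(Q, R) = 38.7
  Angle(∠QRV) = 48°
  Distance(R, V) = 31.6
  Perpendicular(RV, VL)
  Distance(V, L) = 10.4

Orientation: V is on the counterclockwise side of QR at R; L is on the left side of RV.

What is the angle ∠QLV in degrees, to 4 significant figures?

162.7°

Q is at the origin; QR runs at -42.9° with length 38.7, so R = 38.7·(cos -42.9°, sin -42.9°) = (28.35, -26.34). ∠QRV = 48.0°, so RV runs at -42.9° + (180° − 48.0°) = 89.10° from the x-axis; with |RV| = 31.6, V = R + 31.6·(cos 89.10°, sin 89.10°) = (28.85, 5.252). RV is perpendicular to VL; with |VL| = 10.4 on the left of RV, L = V + 10.4·(-0.9999, 0.01571) = (18.45, 5.416). Then cos ∠QLV = LQ·LV / (|LQ||LV|), giving 162.7°.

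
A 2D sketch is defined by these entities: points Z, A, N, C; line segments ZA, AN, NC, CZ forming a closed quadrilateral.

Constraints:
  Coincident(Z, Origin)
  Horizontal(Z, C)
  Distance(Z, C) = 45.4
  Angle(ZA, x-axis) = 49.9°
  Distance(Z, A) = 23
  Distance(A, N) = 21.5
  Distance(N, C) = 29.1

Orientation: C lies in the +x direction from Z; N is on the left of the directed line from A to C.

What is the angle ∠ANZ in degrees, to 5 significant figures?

12.595°

Z is at the origin; Z and C share the same y with |ZC| = 45.4 and C in +x, so C = (45.4, 0). ZA runs at 49.9° with |ZA| = 23.0, so A = (14.815, 17.593). N is determined by |AN| = 21.5 and |NC| = 29.1 together: it lies at the intersection of circle(A, 21.5) and circle(C, 29.1). With |AC| = 35.284, the foot of the radical line on AC is 12.193 from A and the perpendicular offset is √(21.5² − 12.193²) = 17.708. Taking the left-of-AC solution: N = (34.213, 26.864).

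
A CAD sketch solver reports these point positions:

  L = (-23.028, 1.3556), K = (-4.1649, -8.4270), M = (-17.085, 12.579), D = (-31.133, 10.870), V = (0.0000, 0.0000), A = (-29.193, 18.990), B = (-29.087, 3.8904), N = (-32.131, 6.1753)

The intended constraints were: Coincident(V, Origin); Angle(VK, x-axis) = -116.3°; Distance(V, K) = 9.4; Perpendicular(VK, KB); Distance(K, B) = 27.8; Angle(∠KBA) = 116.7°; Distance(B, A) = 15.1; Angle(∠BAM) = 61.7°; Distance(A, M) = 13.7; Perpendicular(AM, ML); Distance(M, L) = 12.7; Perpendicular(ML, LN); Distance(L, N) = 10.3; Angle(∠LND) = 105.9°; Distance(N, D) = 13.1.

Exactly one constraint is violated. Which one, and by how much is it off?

Distance(N, D) = 13.1 — off by 8.30.

V = (0.00, 0.00) ✓; VK at -116.3° ✓; |VK| = 9.400 ✓; ∠(VK, KB) = 90.00° ✓; |KB| = 27.80 ✓; ∠KBA = 116.7° ✓; |BA| = 15.10 ✓; ∠BAM = 61.70° ✓; |AM| = 13.70 ✓; ∠(AM, ML) = 90.00° ✓; |ML| = 12.70 ✓; ∠(ML, LN) = 90.00° ✓; |LN| = 10.30 ✓; ∠LND = 105.9° ✓; |ND| = 4.800 ✗.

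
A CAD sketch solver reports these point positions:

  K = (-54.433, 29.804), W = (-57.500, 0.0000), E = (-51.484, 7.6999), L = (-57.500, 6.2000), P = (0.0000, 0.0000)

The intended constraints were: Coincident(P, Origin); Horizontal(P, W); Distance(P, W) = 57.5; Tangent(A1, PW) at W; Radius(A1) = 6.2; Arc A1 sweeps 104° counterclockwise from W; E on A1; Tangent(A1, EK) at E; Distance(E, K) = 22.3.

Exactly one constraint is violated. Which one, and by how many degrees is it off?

Tangent(A1, EK) at E — off by 6.40°.

P = (0.00, 0.00) ✓; P.y = 0.00, W.y = 0.00 ✓; |PW| = 57.50 ✓; ∠(LW, WP) = 90.00° ✓; |LW| = 6.200 ✓; bearing(L→E) − bearing(L→W) = 104.0° ✓; |LE| = 6.200 ✓; ∠(LE, EK) = 96.40° ✗; |EK| = 22.30 ✓.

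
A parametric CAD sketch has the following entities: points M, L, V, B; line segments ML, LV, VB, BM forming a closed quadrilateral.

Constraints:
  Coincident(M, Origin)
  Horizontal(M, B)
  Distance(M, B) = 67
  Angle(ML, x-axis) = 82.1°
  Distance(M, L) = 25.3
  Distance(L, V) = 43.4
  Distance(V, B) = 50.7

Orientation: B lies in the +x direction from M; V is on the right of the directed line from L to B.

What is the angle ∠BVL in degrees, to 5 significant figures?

92.723°

Checks: |LV| = 43.40 ✓; |VB| = 50.70 ✓.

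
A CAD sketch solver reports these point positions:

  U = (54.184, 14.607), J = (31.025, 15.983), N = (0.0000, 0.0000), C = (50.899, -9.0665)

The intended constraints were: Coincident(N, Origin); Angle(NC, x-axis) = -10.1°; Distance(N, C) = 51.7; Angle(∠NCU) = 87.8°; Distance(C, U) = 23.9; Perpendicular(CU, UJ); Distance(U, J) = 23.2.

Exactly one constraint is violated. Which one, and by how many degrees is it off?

Perpendicular(CU, UJ) — off by 4.50°.

N = (0.00, 0.00) ✓; NC at -10.10° ✓; |NC| = 51.70 ✓; ∠NCU = 87.80° ✓; |CU| = 23.90 ✓; ∠(CU, UJ) = 94.50° ✗; |UJ| = 23.20 ✓.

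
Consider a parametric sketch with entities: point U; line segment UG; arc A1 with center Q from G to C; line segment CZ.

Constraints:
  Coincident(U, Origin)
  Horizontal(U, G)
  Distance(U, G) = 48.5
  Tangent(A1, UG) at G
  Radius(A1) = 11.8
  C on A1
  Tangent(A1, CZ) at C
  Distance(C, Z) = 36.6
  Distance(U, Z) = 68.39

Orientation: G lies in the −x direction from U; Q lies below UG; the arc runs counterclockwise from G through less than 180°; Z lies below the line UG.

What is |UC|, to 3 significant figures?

61.6

U is at the origin; U and G share the same y with |UG| = 48.5 and G on the −x side, so G = (-48.5, 0.00). The tangent condition forces QG to be normal to UG, so Q = G + (0, -11.8) = (-48.5, -11.8). Since QC ⟂ CZ (tangency), |QZ| = √(11.8² + 36.6²) = 38.5 regardless of where C sits on A1. So Z lies on both circle(U, 68.39) and circle(Q, 38.5); the below-UG intersection is Z = (-46.4, -50.2). C is the foot of the tangent from Z: C = (-59.5, -16.0).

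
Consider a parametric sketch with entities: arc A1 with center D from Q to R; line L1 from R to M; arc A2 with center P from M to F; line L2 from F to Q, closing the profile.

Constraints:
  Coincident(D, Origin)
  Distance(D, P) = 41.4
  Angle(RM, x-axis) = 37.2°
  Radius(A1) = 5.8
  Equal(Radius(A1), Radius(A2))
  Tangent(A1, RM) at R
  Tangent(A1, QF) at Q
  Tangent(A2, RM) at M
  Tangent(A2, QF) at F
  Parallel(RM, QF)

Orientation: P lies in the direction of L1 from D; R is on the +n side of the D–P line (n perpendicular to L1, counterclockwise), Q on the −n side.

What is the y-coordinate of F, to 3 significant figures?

20.4

Tangency of A1 to both parallel lines with radius 5.8 puts R and Q at D ± 5.8·n: R = (-3.51, 4.62), Q = (3.51, -4.62). Equal radii place M and F the same way about P: M = P + 5.8·n = (29.5, 29.7), F = P − 5.8·n = (36.5, 20.4). So F.y = 20.4.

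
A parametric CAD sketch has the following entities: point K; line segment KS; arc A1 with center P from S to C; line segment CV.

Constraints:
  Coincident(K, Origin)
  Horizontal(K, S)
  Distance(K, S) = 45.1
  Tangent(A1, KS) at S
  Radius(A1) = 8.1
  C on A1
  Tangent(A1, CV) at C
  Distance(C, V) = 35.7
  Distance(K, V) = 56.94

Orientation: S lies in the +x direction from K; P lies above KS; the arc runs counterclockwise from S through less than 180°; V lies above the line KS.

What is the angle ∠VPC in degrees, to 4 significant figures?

77.22°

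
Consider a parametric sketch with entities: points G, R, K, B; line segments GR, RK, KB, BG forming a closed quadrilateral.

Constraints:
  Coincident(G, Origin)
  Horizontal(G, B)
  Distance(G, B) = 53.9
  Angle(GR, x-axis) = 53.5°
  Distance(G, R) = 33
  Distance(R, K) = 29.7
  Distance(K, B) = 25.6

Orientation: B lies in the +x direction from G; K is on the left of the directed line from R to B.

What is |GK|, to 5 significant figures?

55.358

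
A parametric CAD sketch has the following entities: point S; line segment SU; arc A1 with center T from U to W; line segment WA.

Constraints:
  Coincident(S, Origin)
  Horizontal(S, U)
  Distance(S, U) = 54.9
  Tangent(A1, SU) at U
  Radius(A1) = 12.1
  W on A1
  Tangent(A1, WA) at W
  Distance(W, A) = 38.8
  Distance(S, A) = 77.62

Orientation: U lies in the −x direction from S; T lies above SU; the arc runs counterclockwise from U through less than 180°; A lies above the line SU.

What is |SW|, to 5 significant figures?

46.498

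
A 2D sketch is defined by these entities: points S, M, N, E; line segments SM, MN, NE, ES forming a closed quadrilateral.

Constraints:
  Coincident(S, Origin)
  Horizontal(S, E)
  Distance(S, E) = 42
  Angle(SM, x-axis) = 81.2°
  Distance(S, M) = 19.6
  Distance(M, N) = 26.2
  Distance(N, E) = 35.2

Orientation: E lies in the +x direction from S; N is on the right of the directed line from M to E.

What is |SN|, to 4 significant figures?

9.820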